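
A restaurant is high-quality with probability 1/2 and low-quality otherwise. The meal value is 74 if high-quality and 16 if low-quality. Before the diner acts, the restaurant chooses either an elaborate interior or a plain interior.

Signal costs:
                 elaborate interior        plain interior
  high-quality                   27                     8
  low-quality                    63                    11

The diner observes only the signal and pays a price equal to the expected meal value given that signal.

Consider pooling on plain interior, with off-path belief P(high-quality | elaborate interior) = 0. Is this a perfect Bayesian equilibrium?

At the pooled signal (plain interior) the diner holds the prior 1/2 and pays 1/2·74 + 1/2·16 = 45. Off-path (elaborate interior) belief 0 gives 0·74 + 1·16 = 16.
High-quality: plain interior gives 45 − 8 = 37; elaborate interior gives 16 − 27 = -11. Stays. ✓
Low-quality: plain interior gives 45 − 11 = 34; elaborate interior gives 16 − 63 = -47. Stays. ✓

Yes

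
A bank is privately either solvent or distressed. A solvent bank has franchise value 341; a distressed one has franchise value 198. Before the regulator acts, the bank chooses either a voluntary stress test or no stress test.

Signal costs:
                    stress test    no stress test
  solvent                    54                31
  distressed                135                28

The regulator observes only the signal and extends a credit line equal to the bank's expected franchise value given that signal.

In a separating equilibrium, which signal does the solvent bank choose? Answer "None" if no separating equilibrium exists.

Try solvent → stress test, distressed → no stress test:
  If types separate, stress test earns payment 341 and no stress test earns 198.
  Solvent: stress test gives 341 − 54 = 287; no stress test gives 198 − 31 = 167. No deviation. ✓
  Distressed: no stress test gives 198 − 28 = 170; stress test gives 341 − 135 = 206. Would deviate. ✗
Try solvent → no stress test, distressed → stress test:
  If types separate, no stress test earns payment 341 and stress test earns 198.
  Solvent: no stress test gives 341 − 31 = 310; stress test gives 198 − 54 = 144. No deviation. ✓
  Distressed: stress test gives 198 − 135 = 63; no stress test gives 341 − 28 = 313. Would deviate. ✗
Neither assignment is incentive-compatible.

None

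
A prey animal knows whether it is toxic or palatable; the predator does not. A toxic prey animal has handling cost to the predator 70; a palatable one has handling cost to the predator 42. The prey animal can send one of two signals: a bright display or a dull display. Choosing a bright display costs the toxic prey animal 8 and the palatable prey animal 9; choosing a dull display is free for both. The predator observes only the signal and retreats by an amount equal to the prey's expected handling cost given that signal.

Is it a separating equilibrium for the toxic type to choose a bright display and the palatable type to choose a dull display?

Under separation the predator infers type exactly: bright display → toxic (pays 70), dull display → palatable (pays 42).
Toxic: bright display gives 70 − 8 = 62; dull display gives 42 − 0 = 42. No deviation. ✓
Palatable: dull display gives 42 − 0 = 42; bright display gives 70 − 9 = 61. Would deviate. ✗

No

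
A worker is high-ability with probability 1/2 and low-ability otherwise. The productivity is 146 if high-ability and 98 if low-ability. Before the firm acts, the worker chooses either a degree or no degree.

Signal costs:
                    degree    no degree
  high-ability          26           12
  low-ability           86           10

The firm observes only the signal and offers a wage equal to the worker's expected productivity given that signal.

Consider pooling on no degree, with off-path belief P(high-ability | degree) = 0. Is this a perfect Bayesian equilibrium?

Yes

On the equilibrium path (no degree) the firm holds the prior 1/2 and pays 1/2·146 + 1/2·98 = 122. Off-path (degree) belief 0 gives 0·146 + 1·98 = 98.
High-ability: no degree gives 122 − 12 = 110; degree gives 98 − 26 = 72. Stays. ✓
Low-ability: no degree gives 122 − 10 = 112; degree gives 98 − 86 = 12. Stays. ✓
Beliefs are Bayes-consistent on-path and both types best-respond.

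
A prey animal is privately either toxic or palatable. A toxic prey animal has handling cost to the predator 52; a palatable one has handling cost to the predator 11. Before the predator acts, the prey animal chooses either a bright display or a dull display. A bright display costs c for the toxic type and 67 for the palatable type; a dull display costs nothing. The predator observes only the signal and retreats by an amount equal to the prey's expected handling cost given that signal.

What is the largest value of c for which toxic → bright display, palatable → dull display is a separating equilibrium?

41

Under separation: bright display → toxic (pays 52); dull display → palatable (pays 11).
Palatable: 11 − 0 = 11 ≥ 52 − 67 = -15. Holds regardless of c. ✓
Toxic: 52 − c ≥ 11 − 0, so c ≤ 52 − 11 = 41.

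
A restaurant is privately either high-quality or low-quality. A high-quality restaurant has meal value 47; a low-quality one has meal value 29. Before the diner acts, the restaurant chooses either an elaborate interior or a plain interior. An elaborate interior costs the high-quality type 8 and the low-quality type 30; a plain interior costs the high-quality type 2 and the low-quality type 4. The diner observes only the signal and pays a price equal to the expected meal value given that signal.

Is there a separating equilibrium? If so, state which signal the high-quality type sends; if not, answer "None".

elaborate interior

Try high-quality → elaborate interior, low-quality → plain interior:
  If types separate, elaborate interior earns payment 47 and plain interior earns 29.
  High-quality: elaborate interior gives 47 − 8 = 39; plain interior gives 29 − 2 = 27. No deviation. ✓
  Low-quality: plain interior gives 29 − 4 = 25; elaborate interior gives 47 − 30 = 17. No deviation. ✓
Both hold — the high-quality type sends elaborate interior.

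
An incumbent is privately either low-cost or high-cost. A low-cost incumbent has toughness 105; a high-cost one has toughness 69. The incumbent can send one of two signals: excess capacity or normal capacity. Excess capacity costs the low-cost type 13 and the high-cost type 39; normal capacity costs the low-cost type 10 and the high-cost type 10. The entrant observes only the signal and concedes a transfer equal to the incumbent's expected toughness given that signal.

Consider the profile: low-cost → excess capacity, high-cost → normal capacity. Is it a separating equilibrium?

No

Under separation the entrant infers type exactly: excess capacity → low-cost (pays 105), normal capacity → high-cost (pays 69).
Low-cost: excess capacity gives 105 − 13 = 92; normal capacity gives 69 − 10 = 59. No deviation. ✓
High-cost: normal capacity gives 69 − 10 = 59; excess capacity gives 105 − 39 = 66. Would deviate. ✗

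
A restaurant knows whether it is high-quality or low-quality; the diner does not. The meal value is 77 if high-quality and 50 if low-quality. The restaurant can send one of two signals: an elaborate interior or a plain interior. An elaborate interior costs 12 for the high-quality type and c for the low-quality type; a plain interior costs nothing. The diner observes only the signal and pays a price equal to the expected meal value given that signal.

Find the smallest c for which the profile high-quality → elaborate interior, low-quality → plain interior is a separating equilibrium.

Under separation: elaborate interior → high-quality (pays 77); plain interior → low-quality (pays 50).
High-quality: 77 − 12 = 65 ≥ 50 − 0 = 50. Holds regardless of c. ✓
Low-quality: 50 − 0 ≥ 77 − c, so c ≥ 77 − 50 = 27.

27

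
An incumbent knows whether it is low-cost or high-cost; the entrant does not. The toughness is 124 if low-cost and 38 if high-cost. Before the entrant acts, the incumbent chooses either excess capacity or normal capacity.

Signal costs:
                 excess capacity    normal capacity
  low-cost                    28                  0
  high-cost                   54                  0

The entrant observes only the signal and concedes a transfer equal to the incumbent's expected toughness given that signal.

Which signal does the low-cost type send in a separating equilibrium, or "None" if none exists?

Try low-cost → excess capacity, high-cost → normal capacity:
  If types separate, excess capacity earns payment 124 and normal capacity earns 38.
  Low-cost: excess capacity gives 124 − 28 = 96; normal capacity gives 38 − 0 = 38. No deviation. ✓
  High-cost: normal capacity gives 38 − 0 = 38; excess capacity gives 124 − 54 = 70. Would deviate. ✗
Try low-cost → normal capacity, high-cost → excess capacity:
  If types separate, normal capacity earns payment 124 and excess capacity earns 38.
  Low-cost: normal capacity gives 124 − 0 = 124; excess capacity gives 38 − 28 = 10. No deviation. ✓
  High-cost: excess capacity gives 38 − 54 = -16; normal capacity gives 124 − 0 = 124. Would deviate. ✗
Neither assignment is incentive-compatible.

None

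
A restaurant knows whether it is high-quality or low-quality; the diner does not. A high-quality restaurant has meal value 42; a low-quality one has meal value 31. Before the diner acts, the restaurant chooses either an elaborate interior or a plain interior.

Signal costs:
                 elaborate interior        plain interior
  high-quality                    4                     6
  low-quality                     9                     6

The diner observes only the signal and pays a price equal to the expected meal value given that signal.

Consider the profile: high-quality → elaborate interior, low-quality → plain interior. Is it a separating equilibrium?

No

Under separation the diner infers type exactly: elaborate interior → high-quality (pays 42), plain interior → low-quality (pays 31).
High-quality: elaborate interior gives 42 − 4 = 38; plain interior gives 31 − 6 = 25. No deviation. ✓
Low-quality: plain interior gives 31 − 6 = 25; elaborate interior gives 42 − 9 = 33. Would deviate. ✗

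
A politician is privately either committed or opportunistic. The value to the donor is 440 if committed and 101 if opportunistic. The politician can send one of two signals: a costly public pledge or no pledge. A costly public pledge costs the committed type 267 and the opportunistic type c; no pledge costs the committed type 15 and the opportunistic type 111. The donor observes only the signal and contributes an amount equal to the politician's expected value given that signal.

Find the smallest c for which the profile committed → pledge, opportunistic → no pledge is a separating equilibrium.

450

Under separation: pledge → committed (pays 440); no pledge → opportunistic (pays 101).
Committed: 440 − 267 = 173 ≥ 101 − 15 = 86. Holds regardless of c. ✓
Opportunistic: 101 − 111 ≥ 440 − c, so c ≥ 440 − -10 = 450.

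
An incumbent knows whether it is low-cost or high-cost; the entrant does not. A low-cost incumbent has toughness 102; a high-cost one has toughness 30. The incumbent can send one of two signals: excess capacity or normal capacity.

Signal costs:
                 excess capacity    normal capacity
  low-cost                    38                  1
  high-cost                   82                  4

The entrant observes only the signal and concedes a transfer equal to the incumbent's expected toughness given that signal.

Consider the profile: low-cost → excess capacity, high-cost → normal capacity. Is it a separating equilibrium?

If types separate, excess capacity earns payment 102 and normal capacity earns 30.
Low-cost: excess capacity gives 102 − 38 = 64; normal capacity gives 30 − 1 = 29. No deviation. ✓
High-cost: normal capacity gives 30 − 4 = 26; excess capacity gives 102 − 82 = 20. No deviation. ✓
Both incentive constraints hold.

Yes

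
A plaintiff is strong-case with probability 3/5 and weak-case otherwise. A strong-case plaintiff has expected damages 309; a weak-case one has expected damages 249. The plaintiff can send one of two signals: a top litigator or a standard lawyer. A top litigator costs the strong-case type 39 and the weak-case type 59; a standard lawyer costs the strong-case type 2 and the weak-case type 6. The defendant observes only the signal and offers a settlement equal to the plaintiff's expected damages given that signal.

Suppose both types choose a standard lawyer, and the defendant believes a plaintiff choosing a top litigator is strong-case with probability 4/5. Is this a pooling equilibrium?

Yes

At the pooled signal (standard lawyer) the defendant holds the prior 3/5 and pays 3/5·309 + 2/5·249 = 285. Off-path (top litigator) belief 4/5 gives 4/5·309 + 1/5·249 = 297.
Strong-case: standard lawyer gives 285 − 2 = 283; top litigator gives 297 − 39 = 258. Stays. ✓
Weak-case: standard lawyer gives 285 − 6 = 279; top litigator gives 297 − 59 = 238. Stays. ✓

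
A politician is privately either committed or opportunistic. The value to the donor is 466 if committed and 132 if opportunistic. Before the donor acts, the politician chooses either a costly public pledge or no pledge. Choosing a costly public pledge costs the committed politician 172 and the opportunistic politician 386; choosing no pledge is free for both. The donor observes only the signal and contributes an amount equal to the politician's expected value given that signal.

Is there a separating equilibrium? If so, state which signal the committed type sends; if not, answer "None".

pledge

Try committed → pledge, opportunistic → no pledge:
  If types separate, pledge earns payment 466 and no pledge earns 132.
  Committed: pledge gives 466 − 172 = 294; no pledge gives 132 − 0 = 132. No deviation. ✓
  Opportunistic: no pledge gives 132 − 0 = 132; pledge gives 466 − 386 = 80. No deviation. ✓
Both hold — the committed type sends pledge.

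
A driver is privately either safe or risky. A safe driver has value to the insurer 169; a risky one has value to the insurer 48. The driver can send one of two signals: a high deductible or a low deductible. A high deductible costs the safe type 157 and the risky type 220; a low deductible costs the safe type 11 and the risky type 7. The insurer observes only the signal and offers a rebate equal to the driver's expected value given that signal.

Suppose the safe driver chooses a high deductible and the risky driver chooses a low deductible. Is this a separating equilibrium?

If types separate, high deductible earns payment 169 and low deductible earns 48.
Safe: high deductible gives 169 − 157 = 12; low deductible gives 48 − 11 = 37. Would deviate. ✗
Risky: low deductible gives 48 − 7 = 41; high deductible gives 169 − 220 = -51. No deviation. ✓

No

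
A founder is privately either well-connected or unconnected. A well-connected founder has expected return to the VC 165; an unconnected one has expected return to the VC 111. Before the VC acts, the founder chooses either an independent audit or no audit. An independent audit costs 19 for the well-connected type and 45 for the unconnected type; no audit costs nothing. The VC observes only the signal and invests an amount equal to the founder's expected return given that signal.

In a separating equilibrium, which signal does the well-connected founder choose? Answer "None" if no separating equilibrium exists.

None

Try well-connected → audit, unconnected → no audit:
  If types separate, audit earns payment 165 and no audit earns 111.
  Well-connected: audit gives 165 − 19 = 146; no audit gives 111 − 0 = 111. No deviation. ✓
  Unconnected: no audit gives 111 − 0 = 111; audit gives 165 − 45 = 120. Would deviate. ✗
Try well-connected → no audit, unconnected → audit:
  If types separate, no audit earns payment 165 and audit earns 111.
  Well-connected: no audit gives 165 − 0 = 165; audit gives 111 − 19 = 92. No deviation. ✓
  Unconnected: audit gives 111 − 45 = 66; no audit gives 165 − 0 = 165. Would deviate. ✗
Neither assignment is incentive-compatible.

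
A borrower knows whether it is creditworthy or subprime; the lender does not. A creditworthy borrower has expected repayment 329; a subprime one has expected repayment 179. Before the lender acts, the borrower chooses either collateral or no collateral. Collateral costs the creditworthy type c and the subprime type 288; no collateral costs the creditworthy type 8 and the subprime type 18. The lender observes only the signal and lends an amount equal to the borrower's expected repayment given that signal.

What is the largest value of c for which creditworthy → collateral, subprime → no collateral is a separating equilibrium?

Under separation: collateral → creditworthy (pays 329); no collateral → subprime (pays 179).
Subprime: 179 − 18 = 161 ≥ 329 − 288 = 41. Holds regardless of c. ✓
Creditworthy: 329 − c ≥ 179 − 8, so c ≤ 329 − 171 = 158.

158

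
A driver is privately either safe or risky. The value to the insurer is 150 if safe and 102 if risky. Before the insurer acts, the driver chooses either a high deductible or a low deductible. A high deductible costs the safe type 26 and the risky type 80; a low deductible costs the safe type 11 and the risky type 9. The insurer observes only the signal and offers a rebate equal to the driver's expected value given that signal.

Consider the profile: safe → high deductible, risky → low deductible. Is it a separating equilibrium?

Yes

Under separation the insurer infers type exactly: high deductible → safe (pays 150), low deductible → risky (pays 102).
Safe: high deductible gives 150 − 26 = 124; low deductible gives 102 − 11 = 91. No deviation. ✓
Risky: low deductible gives 102 − 9 = 93; high deductible gives 150 − 80 = 70. No deviation. ✓
Neither type gains from mimicking the other.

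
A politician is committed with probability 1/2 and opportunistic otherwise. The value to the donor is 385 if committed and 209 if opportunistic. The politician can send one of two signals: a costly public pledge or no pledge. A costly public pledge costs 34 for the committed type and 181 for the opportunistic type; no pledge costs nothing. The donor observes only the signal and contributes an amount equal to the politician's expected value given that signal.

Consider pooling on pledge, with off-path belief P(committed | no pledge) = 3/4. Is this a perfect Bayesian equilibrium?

At the pooled signal (pledge) the donor holds the prior 1/2 and pays 1/2·385 + 1/2·209 = 297. Off-path (no pledge) belief 3/4 gives 3/4·385 + 1/4·209 = 341.
Committed: pledge gives 297 − 34 = 263; no pledge gives 341 − 0 = 341. Deviates. ✗
Opportunistic: pledge gives 297 − 181 = 116; no pledge gives 341 − 0 = 341. Deviates. ✗

No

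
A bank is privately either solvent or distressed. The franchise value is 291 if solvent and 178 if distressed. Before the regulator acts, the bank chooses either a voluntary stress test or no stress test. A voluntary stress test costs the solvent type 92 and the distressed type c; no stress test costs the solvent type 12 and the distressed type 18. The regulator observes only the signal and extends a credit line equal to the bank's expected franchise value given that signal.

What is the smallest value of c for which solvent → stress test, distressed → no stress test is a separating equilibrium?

131

Under separation: stress test → solvent (pays 291); no stress test → distressed (pays 178).
Solvent: 291 − 92 = 199 ≥ 178 − 12 = 166. Holds regardless of c. ✓
Distressed: 178 − 18 ≥ 291 − c, so c ≥ 291 − 160 = 131.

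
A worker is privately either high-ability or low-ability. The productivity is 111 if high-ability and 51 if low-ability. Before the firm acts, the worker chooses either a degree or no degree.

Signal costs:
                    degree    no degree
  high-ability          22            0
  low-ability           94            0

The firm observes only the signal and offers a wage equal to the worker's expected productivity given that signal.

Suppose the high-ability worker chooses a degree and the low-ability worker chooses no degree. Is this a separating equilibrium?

If types separate, degree earns payment 111 and no degree earns 51.
High-ability: degree gives 111 − 22 = 89; no degree gives 51 − 0 = 51. No deviation. ✓
Low-ability: no degree gives 51 − 0 = 51; degree gives 111 − 94 = 17. No deviation. ✓
Both incentive constraints hold.

Yes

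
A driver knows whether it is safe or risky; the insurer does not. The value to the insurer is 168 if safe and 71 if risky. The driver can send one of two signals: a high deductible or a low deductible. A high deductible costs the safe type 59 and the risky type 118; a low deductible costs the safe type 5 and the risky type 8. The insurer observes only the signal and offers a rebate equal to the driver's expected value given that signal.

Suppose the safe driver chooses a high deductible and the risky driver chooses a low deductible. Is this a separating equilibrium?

If types separate, high deductible earns payment 168 and low deductible earns 71.
Safe: high deductible gives 168 − 59 = 109; low deductible gives 71 − 5 = 66. No deviation. ✓
Risky: low deductible gives 71 − 8 = 63; high deductible gives 168 − 118 = 50. No deviation. ✓
Both incentive constraints hold.

Yes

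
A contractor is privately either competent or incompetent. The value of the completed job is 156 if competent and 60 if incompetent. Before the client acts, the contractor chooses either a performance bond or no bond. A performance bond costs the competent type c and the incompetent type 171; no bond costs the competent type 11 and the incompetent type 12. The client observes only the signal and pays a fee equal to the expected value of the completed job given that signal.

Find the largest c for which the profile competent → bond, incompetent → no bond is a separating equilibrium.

107

Under separation: bond → competent (pays 156); no bond → incompetent (pays 60).
Incompetent: 60 − 12 = 48 ≥ 156 − 171 = -15. Holds regardless of c. ✓
Competent: 156 − c ≥ 60 − 11, so c ≤ 156 − 49 = 107.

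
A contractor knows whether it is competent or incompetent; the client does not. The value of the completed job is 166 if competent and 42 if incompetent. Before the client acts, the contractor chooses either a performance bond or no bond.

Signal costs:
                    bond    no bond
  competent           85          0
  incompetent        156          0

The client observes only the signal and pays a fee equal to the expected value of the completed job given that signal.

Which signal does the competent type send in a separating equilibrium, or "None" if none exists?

bond

Try competent → bond, incompetent → no bond:
  If types separate, bond earns payment 166 and no bond earns 42.
  Competent: bond gives 166 − 85 = 81; no bond gives 42 − 0 = 42. No deviation. ✓
  Incompetent: no bond gives 42 − 0 = 42; bond gives 166 − 156 = 10. No deviation. ✓
Both hold — the competent type sends bond.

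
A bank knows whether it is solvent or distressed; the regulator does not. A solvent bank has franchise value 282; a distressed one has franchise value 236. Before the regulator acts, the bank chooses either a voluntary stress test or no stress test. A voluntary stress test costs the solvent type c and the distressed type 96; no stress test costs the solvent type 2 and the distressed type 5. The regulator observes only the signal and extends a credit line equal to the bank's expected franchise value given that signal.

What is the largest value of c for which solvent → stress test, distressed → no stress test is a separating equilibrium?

Under separation: stress test → solvent (pays 282); no stress test → distressed (pays 236).
Distressed: 236 − 5 = 231 ≥ 282 − 96 = 186. Holds regardless of c. ✓
Solvent: 282 − c ≥ 236 − 2, so c ≤ 282 − 234 = 48.

48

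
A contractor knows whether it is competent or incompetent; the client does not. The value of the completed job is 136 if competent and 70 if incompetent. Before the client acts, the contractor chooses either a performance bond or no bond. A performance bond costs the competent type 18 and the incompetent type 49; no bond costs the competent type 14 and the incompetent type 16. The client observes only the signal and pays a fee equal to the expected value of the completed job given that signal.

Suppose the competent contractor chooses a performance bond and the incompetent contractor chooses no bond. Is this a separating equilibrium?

No

Under separation the client infers type exactly: bond → competent (pays 136), no bond → incompetent (pays 70).
Competent: bond gives 136 − 18 = 118; no bond gives 70 − 14 = 56. No deviation. ✓
Incompetent: no bond gives 70 − 16 = 54; bond gives 136 − 49 = 87. Would deviate. ✗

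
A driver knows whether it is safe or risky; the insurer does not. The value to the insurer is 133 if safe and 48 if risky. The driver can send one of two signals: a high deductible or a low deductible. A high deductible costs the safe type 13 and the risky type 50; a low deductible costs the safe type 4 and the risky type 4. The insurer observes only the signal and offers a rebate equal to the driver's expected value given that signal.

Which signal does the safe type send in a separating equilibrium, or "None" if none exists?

None

Try safe → high deductible, risky → low deductible:
  If types separate, high deductible earns payment 133 and low deductible earns 48.
  Safe: high deductible gives 133 − 13 = 120; low deductible gives 48 − 4 = 44. No deviation. ✓
  Risky: low deductible gives 48 − 4 = 44; high deductible gives 133 − 50 = 83. Would deviate. ✗
Try safe → low deductible, risky → high deductible:
  If types separate, low deductible earns payment 133 and high deductible earns 48.
  Safe: low deductible gives 133 − 4 = 129; high deductible gives 48 − 13 = 35. No deviation. ✓
  Risky: high deductible gives 48 − 50 = -2; low deductible gives 133 − 4 = 129. Would deviate. ✗
Neither assignment is incentive-compatible.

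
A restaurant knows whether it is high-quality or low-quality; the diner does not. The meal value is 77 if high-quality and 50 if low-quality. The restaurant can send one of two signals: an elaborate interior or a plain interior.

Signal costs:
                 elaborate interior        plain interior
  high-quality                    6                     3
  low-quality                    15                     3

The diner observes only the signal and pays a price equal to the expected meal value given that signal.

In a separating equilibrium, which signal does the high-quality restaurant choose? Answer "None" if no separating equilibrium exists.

None

Try high-quality → elaborate interior, low-quality → plain interior:
  If types separate, elaborate interior earns payment 77 and plain interior earns 50.
  High-quality: elaborate interior gives 77 − 6 = 71; plain interior gives 50 − 3 = 47. No deviation. ✓
  Low-quality: plain interior gives 50 − 3 = 47; elaborate interior gives 77 − 15 = 62. Would deviate. ✗
Try high-quality → plain interior, low-quality → elaborate interior:
  If types separate, plain interior earns payment 77 and elaborate interior earns 50.
  High-quality: plain interior gives 77 − 3 = 74; elaborate interior gives 50 − 6 = 44. No deviation. ✓
  Low-quality: elaborate interior gives 50 − 15 = 35; plain interior gives 77 − 3 = 74. Would deviate. ✗
Neither assignment is incentive-compatible.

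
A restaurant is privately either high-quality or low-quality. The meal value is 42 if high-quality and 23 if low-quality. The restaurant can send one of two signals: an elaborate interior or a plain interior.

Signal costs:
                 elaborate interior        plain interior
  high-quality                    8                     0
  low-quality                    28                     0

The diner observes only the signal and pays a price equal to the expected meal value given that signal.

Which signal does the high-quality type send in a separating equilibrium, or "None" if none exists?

elaborate interior

Try high-quality → elaborate interior, low-quality → plain interior:
  Under separation the diner infers type exactly: elaborate interior → high-quality (pays 42), plain interior → low-quality (pays 23).
  High-quality: elaborate interior gives 42 − 8 = 34; plain interior gives 23 − 0 = 23. No deviation. ✓
  Low-quality: plain interior gives 23 − 0 = 23; elaborate interior gives 42 − 28 = 14. No deviation. ✓
Both hold — the high-quality type sends elaborate interior.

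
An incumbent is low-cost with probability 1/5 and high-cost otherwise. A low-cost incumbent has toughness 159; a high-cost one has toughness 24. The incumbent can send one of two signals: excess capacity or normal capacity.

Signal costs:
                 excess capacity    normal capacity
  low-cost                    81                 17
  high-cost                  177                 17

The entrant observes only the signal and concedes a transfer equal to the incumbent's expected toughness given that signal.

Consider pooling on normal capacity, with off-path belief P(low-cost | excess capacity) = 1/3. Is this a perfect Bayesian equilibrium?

On the equilibrium path (normal capacity) the entrant holds the prior 1/5 and pays 1/5·159 + 4/5·24 = 51. Off-path (excess capacity) belief 1/3 gives 1/3·159 + 2/3·24 = 69.
Low-cost: normal capacity gives 51 − 17 = 34; excess capacity gives 69 − 81 = -12. Stays. ✓
High-cost: normal capacity gives 51 − 17 = 34; excess capacity gives 69 − 177 = -108. Stays. ✓
Beliefs are Bayes-consistent on-path and both types best-respond.

Yes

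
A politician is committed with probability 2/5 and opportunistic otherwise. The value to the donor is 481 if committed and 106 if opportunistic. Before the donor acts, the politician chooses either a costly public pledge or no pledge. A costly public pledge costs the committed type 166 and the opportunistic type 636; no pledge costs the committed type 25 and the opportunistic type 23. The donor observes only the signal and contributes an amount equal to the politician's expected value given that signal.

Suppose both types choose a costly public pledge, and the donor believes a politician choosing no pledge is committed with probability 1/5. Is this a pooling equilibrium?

On the equilibrium path (pledge) the donor holds the prior 2/5 and pays 2/5·481 + 3/5·106 = 256. Off-path (no pledge) belief 1/5 gives 1/5·481 + 4/5·106 = 181.
Committed: pledge gives 256 − 166 = 90; no pledge gives 181 − 25 = 156. Deviates. ✗
Opportunistic: pledge gives 256 − 636 = -380; no pledge gives 181 − 23 = 158. Deviates. ✗

No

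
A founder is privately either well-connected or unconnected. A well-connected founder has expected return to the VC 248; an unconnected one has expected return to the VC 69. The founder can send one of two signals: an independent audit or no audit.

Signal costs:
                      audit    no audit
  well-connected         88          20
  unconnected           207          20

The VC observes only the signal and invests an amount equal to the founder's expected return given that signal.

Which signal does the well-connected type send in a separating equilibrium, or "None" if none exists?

Try well-connected → audit, unconnected → no audit:
  If types separate, audit earns payment 248 and no audit earns 69.
  Well-connected: audit gives 248 − 88 = 160; no audit gives 69 − 20 = 49. No deviation. ✓
  Unconnected: no audit gives 69 − 20 = 49; audit gives 248 − 207 = 41. No deviation. ✓
Both hold — the well-connected type sends audit.

audit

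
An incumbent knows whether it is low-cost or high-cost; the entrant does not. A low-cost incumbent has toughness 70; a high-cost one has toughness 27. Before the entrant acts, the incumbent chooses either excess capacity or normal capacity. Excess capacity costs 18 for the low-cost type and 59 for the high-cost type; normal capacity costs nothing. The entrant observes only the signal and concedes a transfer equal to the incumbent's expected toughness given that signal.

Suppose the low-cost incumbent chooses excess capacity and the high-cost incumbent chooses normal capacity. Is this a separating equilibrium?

Under separation the entrant infers type exactly: excess capacity → low-cost (pays 70), normal capacity → high-cost (pays 27).
Low-cost: excess capacity gives 70 − 18 = 52; normal capacity gives 27 − 0 = 27. No deviation. ✓
High-cost: normal capacity gives 27 − 0 = 27; excess capacity gives 70 − 59 = 11. No deviation. ✓
Neither type gains from mimicking the other.

Yes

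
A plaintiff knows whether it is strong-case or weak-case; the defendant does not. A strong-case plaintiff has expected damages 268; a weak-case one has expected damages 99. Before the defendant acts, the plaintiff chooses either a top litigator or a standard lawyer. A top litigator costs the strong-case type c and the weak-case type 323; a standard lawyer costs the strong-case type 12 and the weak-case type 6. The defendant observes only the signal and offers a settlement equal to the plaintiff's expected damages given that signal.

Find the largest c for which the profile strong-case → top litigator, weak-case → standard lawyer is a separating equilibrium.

Under separation: top litigator → strong-case (pays 268); standard lawyer → weak-case (pays 99).
Weak-case: 99 − 6 = 93 ≥ 268 − 323 = -55. Holds regardless of c. ✓
Strong-case: 268 − c ≥ 99 − 12, so c ≤ 268 − 87 = 181.

181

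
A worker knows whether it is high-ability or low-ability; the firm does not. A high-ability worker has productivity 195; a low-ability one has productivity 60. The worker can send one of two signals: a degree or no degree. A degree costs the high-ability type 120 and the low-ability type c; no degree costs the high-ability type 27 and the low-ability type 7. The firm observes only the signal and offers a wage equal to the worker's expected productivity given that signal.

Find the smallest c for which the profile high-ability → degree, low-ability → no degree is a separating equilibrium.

Under separation: degree → high-ability (pays 195); no degree → low-ability (pays 60).
High-ability: 195 − 120 = 75 ≥ 60 − 27 = 33. Holds regardless of c. ✓
Low-ability: 60 − 7 ≥ 195 − c, so c ≥ 195 − 53 = 142.

142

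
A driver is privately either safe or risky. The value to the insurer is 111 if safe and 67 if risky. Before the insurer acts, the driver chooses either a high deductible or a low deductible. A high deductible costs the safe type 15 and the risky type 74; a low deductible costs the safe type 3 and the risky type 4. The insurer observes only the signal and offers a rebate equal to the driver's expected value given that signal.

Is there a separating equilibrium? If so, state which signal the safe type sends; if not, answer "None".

Try safe → high deductible, risky → low deductible:
  If types separate, high deductible earns payment 111 and low deductible earns 67.
  Safe: high deductible gives 111 − 15 = 96; low deductible gives 67 − 3 = 64. No deviation. ✓
  Risky: low deductible gives 67 − 4 = 63; high deductible gives 111 − 74 = 37. No deviation. ✓
Both hold — the safe type sends high deductible.

high deductible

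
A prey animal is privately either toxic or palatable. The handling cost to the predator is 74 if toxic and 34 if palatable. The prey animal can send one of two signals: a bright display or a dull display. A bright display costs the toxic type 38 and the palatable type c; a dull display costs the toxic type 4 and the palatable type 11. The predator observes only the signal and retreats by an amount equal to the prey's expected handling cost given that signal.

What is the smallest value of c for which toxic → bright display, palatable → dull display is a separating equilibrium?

51

Under separation: bright display → toxic (pays 74); dull display → palatable (pays 34).
Toxic: 74 − 38 = 36 ≥ 34 − 4 = 30. Holds regardless of c. ✓
Palatable: 34 − 11 ≥ 74 − c, so c ≥ 74 − 23 = 51.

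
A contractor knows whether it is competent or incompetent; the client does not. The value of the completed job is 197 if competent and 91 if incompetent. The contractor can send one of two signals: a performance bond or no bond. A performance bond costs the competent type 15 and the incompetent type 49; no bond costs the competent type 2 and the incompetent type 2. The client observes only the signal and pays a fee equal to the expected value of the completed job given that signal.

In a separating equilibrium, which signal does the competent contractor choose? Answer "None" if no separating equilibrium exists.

None

Try competent → bond, incompetent → no bond:
  Under separation the client infers type exactly: bond → competent (pays 197), no bond → incompetent (pays 91).
  Competent: bond gives 197 − 15 = 182; no bond gives 91 − 2 = 89. No deviation. ✓
  Incompetent: no bond gives 91 − 2 = 89; bond gives 197 − 49 = 148. Would deviate. ✗
Try competent → no bond, incompetent → bond:
  Under separation the client infers type exactly: no bond → competent (pays 197), bond → incompetent (pays 91).
  Competent: no bond gives 197 − 2 = 195; bond gives 91 − 15 = 76. No deviation. ✓
  Incompetent: bond gives 91 − 49 = 42; no bond gives 197 − 2 = 195. Would deviate. ✗
Neither assignment is incentive-compatible.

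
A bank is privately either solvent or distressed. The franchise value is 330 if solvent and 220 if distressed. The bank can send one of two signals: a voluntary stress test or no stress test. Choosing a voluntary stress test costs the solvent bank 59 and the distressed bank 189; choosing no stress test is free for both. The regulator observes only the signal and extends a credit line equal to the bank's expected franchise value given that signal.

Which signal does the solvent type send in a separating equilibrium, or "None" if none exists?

Try solvent → stress test, distressed → no stress test:
  If types separate, stress test earns payment 330 and no stress test earns 220.
  Solvent: stress test gives 330 − 59 = 271; no stress test gives 220 − 0 = 220. No deviation. ✓
  Distressed: no stress test gives 220 − 0 = 220; stress test gives 330 − 189 = 141. No deviation. ✓
Both hold — the solvent type sends stress test.

stress test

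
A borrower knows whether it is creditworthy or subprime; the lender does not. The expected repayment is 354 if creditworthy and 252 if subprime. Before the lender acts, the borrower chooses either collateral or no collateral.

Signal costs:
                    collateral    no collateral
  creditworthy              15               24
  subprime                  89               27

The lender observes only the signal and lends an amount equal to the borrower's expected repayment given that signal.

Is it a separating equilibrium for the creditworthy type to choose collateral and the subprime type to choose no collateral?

If types separate, collateral earns payment 354 and no collateral earns 252.
Creditworthy: collateral gives 354 − 15 = 339; no collateral gives 252 − 24 = 228. No deviation. ✓
Subprime: no collateral gives 252 − 27 = 225; collateral gives 354 − 89 = 265. Would deviate. ✗

No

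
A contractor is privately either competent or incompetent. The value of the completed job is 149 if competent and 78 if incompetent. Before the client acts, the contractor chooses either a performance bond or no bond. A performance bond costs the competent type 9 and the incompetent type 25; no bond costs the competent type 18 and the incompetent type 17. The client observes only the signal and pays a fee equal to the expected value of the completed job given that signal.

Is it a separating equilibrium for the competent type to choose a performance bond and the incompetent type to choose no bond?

If types separate, bond earns payment 149 and no bond earns 78.
Competent: bond gives 149 − 9 = 140; no bond gives 78 − 18 = 60. No deviation. ✓
Incompetent: no bond gives 78 − 17 = 61; bond gives 149 − 25 = 124. Would deviate. ✗

No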